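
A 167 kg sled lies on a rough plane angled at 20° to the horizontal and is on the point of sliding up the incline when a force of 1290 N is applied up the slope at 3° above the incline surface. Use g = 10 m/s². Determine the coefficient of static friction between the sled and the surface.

On the verge of sliding up the incline, friction is at its maximum μN and acts down the slope.
Perpendicular to incline: N = W cos 20° − P sin 3° = 1569 − 67.51 = 1502 N.
Along incline: P cos 3° − μN = W sin 20° → μ = −(W sin 20° − P cos 3°) / N = 0.4775.

μ ≈ 0.477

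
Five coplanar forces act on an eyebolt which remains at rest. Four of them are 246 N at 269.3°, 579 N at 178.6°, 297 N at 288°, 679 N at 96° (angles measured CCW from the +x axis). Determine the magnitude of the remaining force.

Sum the known components: ΣF_x = -561 N, ΣF_y = 161 N.
For equilibrium the remaining force must supply (−ΣF_x, −ΣF_y) = (561, -161) N.
Magnitude = √((561)² + (-161)²) = 583.7 N; direction = atan2(-161, 561) = 344.0°.

F ≈ 584 N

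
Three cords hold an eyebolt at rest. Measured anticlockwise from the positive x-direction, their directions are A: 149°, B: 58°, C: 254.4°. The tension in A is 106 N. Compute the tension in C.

Resolve: ΣF_x = 106 cos 149° + T_B cos 58° + T_C cos 254.4° = 0.
        ΣF_y = 106 sin 149° + T_B sin 58° + T_C sin 254.4° = 0.
The known terms sum to (-90.86, 54.59) N, so 0.5299 T_B − 0.2689 T_C = 90.86 and 0.8480 T_B − 0.9632 T_C = -54.59.
Solving simultaneously: T_B = 362 N, T_C = 375.4 N.

T_C ≈ 375 N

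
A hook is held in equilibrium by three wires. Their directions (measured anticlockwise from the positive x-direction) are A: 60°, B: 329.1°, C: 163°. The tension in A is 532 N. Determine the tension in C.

Resolve: ΣF_x = 532 cos 60° + T_B cos 329.1° + T_C cos 163° = 0.
        ΣF_y = 532 sin 60° + T_B sin 329.1° + T_C sin 163° = 0.
The known terms sum to (266, 460.7) N, so 0.8581 T_B − 0.9563 T_C = -266 and -0.5135 T_B + 0.2924 T_C = -460.7.
Solving simultaneously: T_B = 2158 N, T_C = 2214 N.

T_C ≈ 2210 N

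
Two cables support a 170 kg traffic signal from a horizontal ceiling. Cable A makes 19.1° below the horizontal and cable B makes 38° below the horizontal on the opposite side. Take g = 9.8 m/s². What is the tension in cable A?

T_A ≈ 1560 N

Weight W = 170 × 9.8 = 1666 N acts straight down.
Horizontal: T_A cos 19.1° = T_B cos 38°  →  T_B = 1.199 T_A.
Vertical: T_A sin 19.1° + T_B sin 38° = 1666.
Substituting the horizontal relation into the vertical equation gives 1.065 T_A = 1666, so T_A = 1564 N.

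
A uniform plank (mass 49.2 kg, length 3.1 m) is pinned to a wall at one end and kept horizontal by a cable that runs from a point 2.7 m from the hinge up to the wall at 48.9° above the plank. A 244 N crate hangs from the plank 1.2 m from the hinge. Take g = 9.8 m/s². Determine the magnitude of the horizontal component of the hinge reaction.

H_x ≈ 336 N

Take torques about the hinge: T sin 48.9° · 2.7 = 49.2×9.8×1.55 + 244×1.2 = 1040.1 N·m.
So T = 1040.1 / (0.7536 × 2.7) = 511.22 N.
ΣF_x = 0: H_x = T cos 48.9° = 336.07 N.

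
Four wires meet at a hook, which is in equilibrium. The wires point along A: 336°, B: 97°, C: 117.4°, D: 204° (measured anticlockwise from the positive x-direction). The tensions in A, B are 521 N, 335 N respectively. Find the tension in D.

Resolve: ΣF_x = 521 cos 336° + 335 cos 97° + T_C cos 117.4° + T_D cos 204° = 0.
        ΣF_y = 521 sin 336° + 335 sin 97° + T_C sin 117.4° + T_D sin 204° = 0.
The known terms sum to (435.1, 120.6) N, so -0.4602 T_C − 0.9135 T_D = -435.1 and 0.8878 T_C − 0.4067 T_D = -120.6.
Solving simultaneously: T_C = 66.93 N, T_D = 442.6 N.

T_D ≈ 443 N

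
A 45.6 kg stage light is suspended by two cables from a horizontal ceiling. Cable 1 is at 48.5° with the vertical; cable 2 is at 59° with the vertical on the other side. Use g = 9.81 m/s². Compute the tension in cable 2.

T_2 ≈ 351 N

Angles from the horizontal: cable 1 is 90° − 48.5° = 41.5°, cable 2 is 90° − 59° = 31°.
Weight W = 45.6 × 9.81 = 447.3 N acts straight down.
Horizontal: T_1 cos 41.5° = T_2 cos 31°  →  T_1 = 1.144 T_2.
Vertical: T_1 sin 41.5° + T_2 sin 31° = 447.3.
Substituting the horizontal relation into the vertical equation gives 1.273 T_2 = 447.3, so T_2 = 351.3 N.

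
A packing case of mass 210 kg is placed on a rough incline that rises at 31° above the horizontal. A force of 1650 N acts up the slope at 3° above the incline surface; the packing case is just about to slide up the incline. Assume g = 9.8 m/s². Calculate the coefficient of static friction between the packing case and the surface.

On the verge of sliding up the incline, friction is at its maximum μN and acts down the slope.
Perpendicular to incline: N = W cos 31° − P sin 3° = 1764 − 86.35 = 1678 N.
Along incline: P cos 3° − μN = W sin 31° → μ = −(W sin 31° − P cos 3°) / N = 0.3504.

μ ≈ 0.350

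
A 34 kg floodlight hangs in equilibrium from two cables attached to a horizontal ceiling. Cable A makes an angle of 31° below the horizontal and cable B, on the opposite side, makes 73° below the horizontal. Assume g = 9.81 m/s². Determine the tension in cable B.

Weight W = 34 × 9.81 = 333.5 N acts straight down.
Horizontal: T_A cos 31° = T_B cos 73°  →  T_A = 0.3411 T_B.
Vertical: T_A sin 31° + T_B sin 73° = 333.5.
Substituting the horizontal relation into the vertical equation gives 1.132 T_B = 333.5, so T_B = 294.7 N.

T_B ≈ 295 N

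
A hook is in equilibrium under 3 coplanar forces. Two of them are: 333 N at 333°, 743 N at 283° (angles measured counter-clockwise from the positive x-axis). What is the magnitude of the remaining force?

Sum the known components: ΣF_x = 463.8 N, ΣF_y = -875.1 N.
For equilibrium the remaining force must supply (−ΣF_x, −ΣF_y) = (-463.8, 875.1) N.
Magnitude = √((-463.8)² + (875.1)²) = 990.5 N; direction = atan2(875.1, -463.8) = 117.9°.

F ≈ 990 N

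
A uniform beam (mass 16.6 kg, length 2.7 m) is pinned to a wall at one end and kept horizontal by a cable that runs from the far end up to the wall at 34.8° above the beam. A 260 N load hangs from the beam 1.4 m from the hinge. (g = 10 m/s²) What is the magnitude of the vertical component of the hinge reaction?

Take torques about the hinge: T sin 34.8° · 2.7 = 16.6×10×1.35 + 260×1.4 = 588.1 N·m.
So T = 588.1 / (0.5707 × 2.7) = 381.65 N.
ΣF_y = 0: H_y = (16.6×10 + 260) − T sin 34.8° = 426 − 217.81 = 208.19 N.

|H_y| ≈ 208 N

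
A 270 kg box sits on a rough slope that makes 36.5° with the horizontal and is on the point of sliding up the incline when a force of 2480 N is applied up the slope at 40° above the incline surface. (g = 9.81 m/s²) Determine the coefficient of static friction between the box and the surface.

On the verge of sliding up the incline, friction is at its maximum μN and acts down the slope.
Perpendicular to incline: N = W cos 36.5° − P sin 40° = 2129 − 1594 = 535.1 N.
Along incline: P cos 40° − μN = W sin 36.5° → μ = −(W sin 36.5° − P cos 40°) / N = 0.6061.

μ ≈ 0.606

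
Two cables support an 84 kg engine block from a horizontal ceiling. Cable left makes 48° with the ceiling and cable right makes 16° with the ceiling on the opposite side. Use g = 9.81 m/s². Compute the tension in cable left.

Weight W = 84 × 9.81 = 824 N acts straight down.
Horizontal: T_left cos 48° = T_right cos 16°  →  T_right = 0.6961 T_left.
Vertical: T_left sin 48° + T_right sin 16° = 824.
Substituting the horizontal relation into the vertical equation gives 0.935 T_left = 824, so T_left = 881.3 N.

T_left ≈ 881 N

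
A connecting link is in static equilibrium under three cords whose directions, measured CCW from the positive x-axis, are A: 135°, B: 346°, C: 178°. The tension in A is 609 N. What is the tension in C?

Resolve: ΣF_x = 609 cos 135° + T_B cos 346° + T_C cos 178° = 0.
        ΣF_y = 609 sin 135° + T_B sin 346° + T_C sin 178° = 0.
The known terms sum to (-430.6, 430.6) N, so 0.9703 T_B − 0.9994 T_C = 430.6 and -0.2419 T_B + 0.0349 T_C = -430.6.
Solving simultaneously: T_B = 1998 N, T_C = 1509 N.

T_C ≈ 1510 N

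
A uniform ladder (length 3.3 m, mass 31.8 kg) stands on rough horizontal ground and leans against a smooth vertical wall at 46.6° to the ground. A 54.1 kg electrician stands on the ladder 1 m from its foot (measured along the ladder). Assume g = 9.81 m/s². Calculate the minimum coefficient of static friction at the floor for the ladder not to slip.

ΣF_y = 0: N_floor = 31.8×9.81 + 54.1×9.81 = 842.68 N.
Torques about the foot: N_wall · 3.3 sin 46.6° = 31.8×9.81×1.65 cos 46.6° + 54.1×9.81×1 cos 46.6° → N_wall = 299.59 N.
ΣF_x = 0: f_floor = N_wall = 299.59 N.
μ_min = f_floor / N_floor = 299.59 / 842.68 = 0.3555.

μ_min ≈ 0.356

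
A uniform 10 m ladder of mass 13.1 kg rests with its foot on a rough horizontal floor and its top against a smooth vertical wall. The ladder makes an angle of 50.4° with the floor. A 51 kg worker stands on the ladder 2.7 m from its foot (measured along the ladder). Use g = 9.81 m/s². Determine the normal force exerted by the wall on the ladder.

N_wall ≈ 165 N

Torques about the foot: N_wall · 10 sin 50.4° = 13.1×9.81×5 cos 50.4° + 51×9.81×2.7 cos 50.4° → N_wall = 164.91 N.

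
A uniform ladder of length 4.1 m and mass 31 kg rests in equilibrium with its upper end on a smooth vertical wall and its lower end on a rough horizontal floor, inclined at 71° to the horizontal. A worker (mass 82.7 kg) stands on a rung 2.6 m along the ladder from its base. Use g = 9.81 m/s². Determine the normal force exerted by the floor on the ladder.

N_floor ≈ 1120 N

ΣF_y = 0: N_floor = 31×9.81 + 82.7×9.81 = 1115.4 N.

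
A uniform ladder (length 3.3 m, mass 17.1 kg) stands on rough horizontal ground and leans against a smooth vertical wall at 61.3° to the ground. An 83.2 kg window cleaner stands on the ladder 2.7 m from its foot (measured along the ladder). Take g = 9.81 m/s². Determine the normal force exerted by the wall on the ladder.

N_wall ≈ 412 N

Torques about the foot: N_wall · 3.3 sin 61.3° = 17.1×9.81×1.65 cos 61.3° + 83.2×9.81×2.7 cos 61.3° → N_wall = 411.53 N.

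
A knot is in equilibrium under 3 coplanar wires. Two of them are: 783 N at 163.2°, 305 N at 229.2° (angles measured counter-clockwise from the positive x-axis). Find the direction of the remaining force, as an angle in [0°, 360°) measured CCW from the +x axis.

Sum the known components: ΣF_x = -948.9 N, ΣF_y = -4.572 N.
For equilibrium the remaining force must supply (−ΣF_x, −ΣF_y) = (948.9, 4.572) N.
Magnitude = √((948.9)² + (4.572)²) = 948.9 N; direction = atan2(4.572, 948.9) = 0.3°.

θ ≈ 0.276°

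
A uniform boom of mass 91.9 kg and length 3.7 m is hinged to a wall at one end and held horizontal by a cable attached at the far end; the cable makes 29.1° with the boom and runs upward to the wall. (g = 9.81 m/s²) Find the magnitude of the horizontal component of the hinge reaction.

Take torques about the hinge: T sin 29.1° · 3.7 = 91.9×9.81×1.85 = 1667.8 N·m.
So T = 1667.8 / (0.4863 × 3.7) = 926.87 N.
ΣF_x = 0: H_x = T cos 29.1° = 809.87 N.

H_x ≈ 810 N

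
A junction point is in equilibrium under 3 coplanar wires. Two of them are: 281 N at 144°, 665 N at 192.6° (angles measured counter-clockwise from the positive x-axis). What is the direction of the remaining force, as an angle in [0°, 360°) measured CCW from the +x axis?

Sum the known components: ΣF_x = -876.3 N, ΣF_y = 20.1 N.
For equilibrium the remaining force must supply (−ΣF_x, −ΣF_y) = (876.3, -20.1) N.
Magnitude = √((876.3)² + (-20.1)²) = 876.5 N; direction = atan2(-20.1, 876.3) = 358.7°.

θ ≈ 359°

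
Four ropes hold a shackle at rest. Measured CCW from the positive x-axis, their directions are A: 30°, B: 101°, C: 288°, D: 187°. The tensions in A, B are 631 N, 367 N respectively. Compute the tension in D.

Resolve: ΣF_x = 631 cos 30° + 367 cos 101° + T_C cos 288° + T_D cos 187° = 0.
        ΣF_y = 631 sin 30° + 367 sin 101° + T_C sin 288° + T_D sin 187° = 0.
The known terms sum to (476.4, 675.8) N, so 0.3090 T_C − 0.9925 T_D = -476.4 and -0.9511 T_C − 0.1219 T_D = -675.8.
Solving simultaneously: T_C = 624.1 N, T_D = 674.3 N.

T_D ≈ 674 N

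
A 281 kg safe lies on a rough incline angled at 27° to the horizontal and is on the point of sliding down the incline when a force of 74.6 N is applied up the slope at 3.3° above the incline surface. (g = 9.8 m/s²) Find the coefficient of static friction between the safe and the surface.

μ ≈ 0.480

On the verge of sliding down the incline, friction is at its maximum μN and acts up the slope.
Perpendicular to incline: N = W cos 27° − P sin 3.3° = 2454 − 4.294 = 2449 N.
Along incline: P cos 3.3° + μN = W sin 27° → μ = (W sin 27° − P cos 3.3°) / N = 0.48.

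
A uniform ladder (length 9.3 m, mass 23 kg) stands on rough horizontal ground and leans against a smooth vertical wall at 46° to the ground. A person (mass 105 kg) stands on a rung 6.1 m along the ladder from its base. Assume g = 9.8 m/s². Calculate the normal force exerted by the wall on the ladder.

Torques about the foot: N_wall · 9.3 sin 46° = 23×9.8×4.65 cos 46° + 105×9.8×6.1 cos 46° → N_wall = 760.61 N.

N_wall ≈ 761 N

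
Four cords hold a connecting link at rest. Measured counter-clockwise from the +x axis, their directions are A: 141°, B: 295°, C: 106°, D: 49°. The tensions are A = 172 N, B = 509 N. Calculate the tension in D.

Resolve: ΣF_x = 172 cos 141° + 509 cos 295° + T_C cos 106° + T_D cos 49° = 0.
        ΣF_y = 172 sin 141° + 509 sin 295° + T_C sin 106° + T_D sin 49° = 0.
The known terms sum to (81.44, -353.1) N, so -0.2756 T_C + 0.6561 T_D = -81.44 and 0.9613 T_C + 0.7547 T_D = 353.1.
Solving simultaneously: T_C = 349.5 N, T_D = 22.69 N.

T_D ≈ 22.7 N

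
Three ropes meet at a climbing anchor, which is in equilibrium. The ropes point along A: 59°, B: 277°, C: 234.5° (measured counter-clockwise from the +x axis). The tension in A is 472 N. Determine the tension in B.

Resolve: ΣF_x = 472 cos 59° + T_B cos 277° + T_C cos 234.5° = 0.
        ΣF_y = 472 sin 59° + T_B sin 277° + T_C sin 234.5° = 0.
The known terms sum to (243.1, 404.6) N, so 0.1219 T_B − 0.5807 T_C = -243.1 and -0.9925 T_B − 0.8141 T_C = -404.6.
Solving simultaneously: T_B = 54.82 N, T_C = 430.1 N.

T_B ≈ 54.8 N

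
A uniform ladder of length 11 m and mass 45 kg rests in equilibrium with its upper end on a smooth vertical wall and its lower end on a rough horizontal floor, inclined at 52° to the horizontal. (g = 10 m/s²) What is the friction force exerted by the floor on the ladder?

f ≈ 176 N

Torques about the foot: N_wall · 11 sin 52° = 45×10×5.5 cos 52° → N_wall = 175.79 N.
ΣF_x = 0: f_floor = N_wall = 175.79 N.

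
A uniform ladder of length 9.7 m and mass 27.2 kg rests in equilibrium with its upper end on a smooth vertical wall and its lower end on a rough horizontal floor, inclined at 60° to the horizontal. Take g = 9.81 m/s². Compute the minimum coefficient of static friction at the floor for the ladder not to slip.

ΣF_y = 0: N_floor = 27.2×9.81 = 266.83 N.
Torques about the foot: N_wall · 9.7 sin 60° = 27.2×9.81×4.85 cos 60° → N_wall = 77.028 N.
ΣF_x = 0: f_floor = N_wall = 77.028 N.
μ_min = f_floor / N_floor = 77.028 / 266.83 = 0.2887.

μ_min ≈ 0.289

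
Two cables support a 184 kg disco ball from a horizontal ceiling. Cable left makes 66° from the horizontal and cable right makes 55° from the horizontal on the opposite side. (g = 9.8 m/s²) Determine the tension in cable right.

T_right ≈ 856 N

Weight W = 184 × 9.8 = 1803 N acts straight down.
Horizontal: T_left cos 66° = T_right cos 55°  →  T_left = 1.41 T_right.
Vertical: T_left sin 66° + T_right sin 55° = 1803.
Substituting the horizontal relation into the vertical equation gives 2.107 T_right = 1803, so T_right = 855.6 N.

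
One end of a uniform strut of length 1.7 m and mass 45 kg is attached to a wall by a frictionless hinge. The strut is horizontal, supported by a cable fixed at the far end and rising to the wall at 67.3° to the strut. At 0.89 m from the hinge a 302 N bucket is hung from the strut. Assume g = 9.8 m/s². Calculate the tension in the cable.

Take torques about the hinge: T sin 67.3° · 1.7 = 45×9.8×0.85 + 302×0.89 = 643.63 N·m.
So T = 643.63 / (0.9225 × 1.7) = 410.4 N.

T ≈ 410 N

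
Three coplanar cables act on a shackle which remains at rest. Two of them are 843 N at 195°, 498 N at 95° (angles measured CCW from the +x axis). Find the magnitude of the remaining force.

F ≈ 902 N

Sum the known components: ΣF_x = -857.7 N, ΣF_y = 277.9 N.
For equilibrium the remaining force must supply (−ΣF_x, −ΣF_y) = (857.7, -277.9) N.
Magnitude = √((857.7)² + (-277.9)²) = 901.6 N; direction = atan2(-277.9, 857.7) = 342.0°.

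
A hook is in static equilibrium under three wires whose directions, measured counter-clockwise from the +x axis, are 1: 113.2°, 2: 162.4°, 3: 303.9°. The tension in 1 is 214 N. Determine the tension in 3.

Resolve: ΣF_x = 214 cos 113.2° + T_2 cos 162.4° + T_3 cos 303.9° = 0.
        ΣF_y = 214 sin 113.2° + T_2 sin 162.4° + T_3 sin 303.9° = 0.
The known terms sum to (-84.3, 196.7) N, so -0.9532 T_2 + 0.5577 T_3 = 84.3 and 0.3024 T_2 − 0.8300 T_3 = -196.7.
Solving simultaneously: T_2 = 63.83 N, T_3 = 260.2 N.

T_3 ≈ 260 N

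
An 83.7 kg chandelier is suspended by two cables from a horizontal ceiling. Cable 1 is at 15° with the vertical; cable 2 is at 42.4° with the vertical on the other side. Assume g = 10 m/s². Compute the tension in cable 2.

Angles from the horizontal: cable 1 is 90° − 15° = 75°, cable 2 is 90° − 42.4° = 47.6°.
Weight W = 83.7 × 10 = 837 N acts straight down.
Horizontal: T_1 cos 75° = T_2 cos 47.6°  →  T_1 = 2.605 T_2.
Vertical: T_1 sin 75° + T_2 sin 47.6° = 837.
Substituting the horizontal relation into the vertical equation gives 3.255 T_2 = 837, so T_2 = 257.1 N.

T_2 ≈ 257 N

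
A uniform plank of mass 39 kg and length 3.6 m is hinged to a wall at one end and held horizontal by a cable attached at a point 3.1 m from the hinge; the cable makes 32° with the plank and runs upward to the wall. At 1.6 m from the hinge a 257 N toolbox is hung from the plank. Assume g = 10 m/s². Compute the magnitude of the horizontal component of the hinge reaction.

H_x ≈ 575 N

Take torques about the hinge: T sin 32° · 3.1 = 39×10×1.8 + 257×1.6 = 1113.2 N·m.
So T = 1113.2 / (0.5299 × 3.1) = 677.64 N.
ΣF_x = 0: H_x = T cos 32° = 574.67 N.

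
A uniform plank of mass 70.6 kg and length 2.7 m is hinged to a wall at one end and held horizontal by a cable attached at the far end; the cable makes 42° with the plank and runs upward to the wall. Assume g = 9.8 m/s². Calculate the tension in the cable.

T ≈ 517 N

Take torques about the hinge: T sin 42° · 2.7 = 70.6×9.8×1.35 = 934.04 N·m.
So T = 934.04 / (0.6691 × 2.7) = 517 N.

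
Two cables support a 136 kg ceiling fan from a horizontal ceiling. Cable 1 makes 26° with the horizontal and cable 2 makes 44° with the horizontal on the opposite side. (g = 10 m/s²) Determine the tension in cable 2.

T_2 ≈ 1300 N

Weight W = 136 × 10 = 1360 N acts straight down.
Horizontal: T_1 cos 26° = T_2 cos 44°  →  T_1 = 0.8003 T_2.
Vertical: T_1 sin 26° + T_2 sin 44° = 1360.
Substituting the horizontal relation into the vertical equation gives 1.046 T_2 = 1360, so T_2 = 1301 N.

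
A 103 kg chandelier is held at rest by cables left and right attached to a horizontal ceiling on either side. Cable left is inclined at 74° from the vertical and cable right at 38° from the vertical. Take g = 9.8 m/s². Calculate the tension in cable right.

T_right ≈ 1050 N

Angles from the horizontal: cable left is 90° − 74° = 16°, cable right is 90° − 38° = 52°.
Weight W = 103 × 9.8 = 1009 N acts straight down.
Horizontal: T_left cos 16° = T_right cos 52°  →  T_left = 0.6405 T_right.
Vertical: T_left sin 16° + T_right sin 52° = 1009.
Substituting the horizontal relation into the vertical equation gives 0.9645 T_right = 1009, so T_right = 1046 N.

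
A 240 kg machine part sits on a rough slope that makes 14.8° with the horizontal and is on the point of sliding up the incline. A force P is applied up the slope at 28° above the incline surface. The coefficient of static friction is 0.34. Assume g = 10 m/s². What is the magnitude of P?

On the verge of sliding up the incline, friction equals μN and acts down the slope.
Perpendicular: N + P sin 28° = W cos 14.8° = 2320 N.
Along incline: P cos 28° = W sin 14.8° + μN  with W sin 14.8° = 613.1 N.
Solving the pair for P and N: P = 1345 N, N = 1689 N (and f = μN = 574.3 N).

P ≈ 1340 N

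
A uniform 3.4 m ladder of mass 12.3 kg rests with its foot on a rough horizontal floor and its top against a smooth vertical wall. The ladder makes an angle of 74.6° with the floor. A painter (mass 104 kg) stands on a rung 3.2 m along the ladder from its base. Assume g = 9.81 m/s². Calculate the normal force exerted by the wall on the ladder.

Torques about the foot: N_wall · 3.4 sin 74.6° = 12.3×9.81×1.7 cos 74.6° + 104×9.81×3.2 cos 74.6° → N_wall = 281.11 N.

N_wall ≈ 281 N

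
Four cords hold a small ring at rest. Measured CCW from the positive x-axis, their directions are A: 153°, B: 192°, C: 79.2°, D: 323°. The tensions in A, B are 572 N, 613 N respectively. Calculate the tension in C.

T_C ≈ 626 N

Resolve: ΣF_x = 572 cos 153° + 613 cos 192° + T_C cos 79.2° + T_D cos 323° = 0.
        ΣF_y = 572 sin 153° + 613 sin 192° + T_C sin 79.2° + T_D sin 323° = 0.
The known terms sum to (-1109, 132.2) N, so 0.1874 T_C + 0.7986 T_D = 1109 and 0.9823 T_C − 0.6018 T_D = -132.2.
Solving simultaneously: T_C = 626.3 N, T_D = 1242 N.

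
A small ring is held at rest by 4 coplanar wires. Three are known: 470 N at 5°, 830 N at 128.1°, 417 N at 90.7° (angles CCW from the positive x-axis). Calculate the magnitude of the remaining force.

Sum the known components: ΣF_x = -49.02 N, ΣF_y = 1111 N.
For equilibrium the remaining force must supply (−ΣF_x, −ΣF_y) = (49.02, -1111) N.
Magnitude = √((49.02)² + (-1111)²) = 1112 N; direction = atan2(-1111, 49.02) = 272.5°.

F ≈ 1110 N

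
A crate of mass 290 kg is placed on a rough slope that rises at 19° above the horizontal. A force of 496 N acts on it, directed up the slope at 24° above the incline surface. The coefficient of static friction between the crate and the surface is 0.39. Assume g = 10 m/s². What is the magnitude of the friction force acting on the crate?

Axes along / perpendicular to the incline. W sin 19° = 944.1 N down-slope; W cos 19° = 2742 N into the surface.
Perpendicular: N = W cos 19° − P sin 24° = 2742 − 201.7 = 2540 N.
Along incline: P cos 24° + f = W sin 19° (friction acts up-slope) → f = 944.1 − 453.1 = 491 N.
|f| = 491 N ≤ μN = 990.7 N, so the crate is indeed static.

f ≈ 491 N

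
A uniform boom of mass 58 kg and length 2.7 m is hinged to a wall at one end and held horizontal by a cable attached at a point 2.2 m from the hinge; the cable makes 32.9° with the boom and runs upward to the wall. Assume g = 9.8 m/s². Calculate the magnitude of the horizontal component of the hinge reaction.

Take torques about the hinge: T sin 32.9° · 2.2 = 58×9.8×1.35 = 767.34 N·m.
So T = 767.34 / (0.5432 × 2.2) = 642.13 N.
ΣF_x = 0: H_x = T cos 32.9° = 539.15 N.

H_x ≈ 539 N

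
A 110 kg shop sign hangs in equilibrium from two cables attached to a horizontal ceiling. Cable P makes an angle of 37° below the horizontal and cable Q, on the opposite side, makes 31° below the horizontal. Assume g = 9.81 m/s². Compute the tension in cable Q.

Weight W = 110 × 9.81 = 1079 N acts straight down.
Horizontal: T_P cos 37° = T_Q cos 31°  →  T_P = 1.073 T_Q.
Vertical: T_P sin 37° + T_Q sin 31° = 1079.
Substituting the horizontal relation into the vertical equation gives 1.161 T_Q = 1079, so T_Q = 929.5 N.

T_Q ≈ 929 N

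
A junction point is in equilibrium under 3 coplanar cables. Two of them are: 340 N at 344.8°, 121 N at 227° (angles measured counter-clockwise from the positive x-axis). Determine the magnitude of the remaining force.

F ≈ 303 N

Sum the known components: ΣF_x = 245.6 N, ΣF_y = -177.6 N.
For equilibrium the remaining force must supply (−ΣF_x, −ΣF_y) = (-245.6, 177.6) N.
Magnitude = √((-245.6)² + (177.6)²) = 303.1 N; direction = atan2(177.6, -245.6) = 144.1°.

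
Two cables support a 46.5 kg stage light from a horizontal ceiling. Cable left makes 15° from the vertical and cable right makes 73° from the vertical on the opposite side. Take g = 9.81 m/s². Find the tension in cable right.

T_right ≈ 118 N

Angles from the horizontal: cable left is 90° − 15° = 75°, cable right is 90° − 73° = 17°.
Weight W = 46.5 × 9.81 = 456.2 N acts straight down.
Horizontal: T_left cos 75° = T_right cos 17°  →  T_left = 3.695 T_right.
Vertical: T_left sin 75° + T_right sin 17° = 456.2.
Substituting the horizontal relation into the vertical equation gives 3.861 T_right = 456.2, so T_right = 118.1 N.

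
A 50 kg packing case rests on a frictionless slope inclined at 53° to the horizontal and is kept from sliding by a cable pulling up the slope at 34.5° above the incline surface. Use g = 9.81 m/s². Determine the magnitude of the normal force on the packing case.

N ≈ 26 N

Take axes along and perpendicular to the incline. Weight components: W sin 53° = 391.7 N down-slope, W cos 53° = 295.2 N into the surface.
Along incline: T cos 34.5° = W sin 53° → T = 475.3 N.
Perpendicular: N = W cos 53° − T sin 34.5° = 25.96 N.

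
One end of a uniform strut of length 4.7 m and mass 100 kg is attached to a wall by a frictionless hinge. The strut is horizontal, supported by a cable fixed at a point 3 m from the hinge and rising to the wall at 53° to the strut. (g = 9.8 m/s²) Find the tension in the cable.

Take torques about the hinge: T sin 53° · 3 = 100×9.8×2.35 = 2303 N·m.
So T = 2303 / (0.7986 × 3) = 961.22 N.

T ≈ 961 N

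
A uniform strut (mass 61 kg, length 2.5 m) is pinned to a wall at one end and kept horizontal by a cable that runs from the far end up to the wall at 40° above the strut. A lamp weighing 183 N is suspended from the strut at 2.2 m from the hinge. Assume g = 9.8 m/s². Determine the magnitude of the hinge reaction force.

Take torques about the hinge: T sin 40° · 2.5 = 61×9.8×1.25 + 183×2.2 = 1149.9 N·m.
So T = 1149.9 / (0.6428 × 2.5) = 715.54 N.
ΣF_x = 0: H_x = T cos 40° = 548.14 N.
ΣF_y = 0: H_y = (61×9.8 + 183) − T sin 40° = 780.8 − 459.94 = 320.86 N.
|H| = √(H_x² + H_y²) = √((548.14)² + (320.86)²) = 635.14 N.

|H| ≈ 635 N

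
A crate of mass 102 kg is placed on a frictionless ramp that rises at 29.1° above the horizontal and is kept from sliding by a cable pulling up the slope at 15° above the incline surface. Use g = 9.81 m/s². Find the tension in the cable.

Take axes along and perpendicular to the incline. Weight components: W sin 29.1° = 486.6 N down-slope, W cos 29.1° = 874.3 N into the surface.
Along incline: T cos 15° = W sin 29.1° → T = 503.8 N.
Perpendicular: N = W cos 29.1° − T sin 15° = 743.9 N.

T ≈ 504 N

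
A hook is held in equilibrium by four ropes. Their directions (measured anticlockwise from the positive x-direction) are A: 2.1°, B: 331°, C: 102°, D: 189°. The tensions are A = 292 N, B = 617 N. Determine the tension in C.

Resolve: ΣF_x = 292 cos 2.1° + 617 cos 331° + T_C cos 102° + T_D cos 189° = 0.
        ΣF_y = 292 sin 2.1° + 617 sin 331° + T_C sin 102° + T_D sin 189° = 0.
The known terms sum to (831.4, -288.4) N, so -0.2079 T_C − 0.9877 T_D = -831.4 and 0.9781 T_C − 0.1564 T_D = 288.4.
Solving simultaneously: T_C = 415.5 N, T_D = 754.3 N.

T_C ≈ 416 N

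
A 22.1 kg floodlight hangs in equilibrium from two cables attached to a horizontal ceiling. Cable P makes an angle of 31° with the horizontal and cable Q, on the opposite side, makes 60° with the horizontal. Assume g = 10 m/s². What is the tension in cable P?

T_P ≈ 111 N

Weight W = 22.1 × 10 = 221 N acts straight down.
Horizontal: T_P cos 31° = T_Q cos 60°  →  T_Q = 1.714 T_P.
Vertical: T_P sin 31° + T_Q sin 60° = 221.
Substituting the horizontal relation into the vertical equation gives 2 T_P = 221, so T_P = 110.5 N.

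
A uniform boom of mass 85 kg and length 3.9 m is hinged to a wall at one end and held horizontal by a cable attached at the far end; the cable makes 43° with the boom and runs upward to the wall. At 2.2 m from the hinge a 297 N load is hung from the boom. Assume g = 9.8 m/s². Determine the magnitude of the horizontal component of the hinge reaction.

H_x ≈ 626 N

Take torques about the hinge: T sin 43° · 3.9 = 85×9.8×1.95 + 297×2.2 = 2277.8 N·m.
So T = 2277.8 / (0.6820 × 3.9) = 856.36 N.
ΣF_x = 0: H_x = T cos 43° = 626.3 N.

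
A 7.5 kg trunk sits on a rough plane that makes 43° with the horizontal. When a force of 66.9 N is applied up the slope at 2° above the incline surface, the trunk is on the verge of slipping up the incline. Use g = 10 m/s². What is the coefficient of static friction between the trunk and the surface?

μ ≈ 0.299

On the verge of sliding up the incline, friction is at its maximum μN and acts down the slope.
Perpendicular to incline: N = W cos 43° − P sin 2° = 54.85 − 2.335 = 52.52 N.
Along incline: P cos 2° − μN = W sin 43° → μ = −(W sin 43° − P cos 2°) / N = 0.2991.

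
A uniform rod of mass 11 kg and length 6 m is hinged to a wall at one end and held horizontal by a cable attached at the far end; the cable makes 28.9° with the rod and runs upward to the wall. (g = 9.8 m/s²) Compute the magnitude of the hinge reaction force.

|H| ≈ 112 N

Take torques about the hinge: T sin 28.9° · 6 = 11×9.8×3 = 323.4 N·m.
So T = 323.4 / (0.4833 × 6) = 111.53 N.
ΣF_x = 0: H_x = T cos 28.9° = 97.64 N.
ΣF_y = 0: H_y = (11×9.8) − T sin 28.9° = 107.8 − 53.9 = 53.9 N.
|H| = √(H_x² + H_y²) = √((97.64)² + (53.9)²) = 111.53 N.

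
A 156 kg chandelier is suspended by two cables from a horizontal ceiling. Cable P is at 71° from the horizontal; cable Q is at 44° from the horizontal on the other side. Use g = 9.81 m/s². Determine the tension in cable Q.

T_Q ≈ 550 N

Weight W = 156 × 9.81 = 1530 N acts straight down.
Horizontal: T_P cos 71° = T_Q cos 44°  →  T_P = 2.209 T_Q.
Vertical: T_P sin 71° + T_Q sin 44° = 1530.
Substituting the horizontal relation into the vertical equation gives 2.784 T_Q = 1530, so T_Q = 549.7 N.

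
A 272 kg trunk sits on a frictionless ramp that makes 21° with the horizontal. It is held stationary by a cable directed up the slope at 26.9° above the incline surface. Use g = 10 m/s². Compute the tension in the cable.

T ≈ 1090 N

Take axes along and perpendicular to the incline. Weight components: W sin 21° = 974.8 N down-slope, W cos 21° = 2539 N into the surface.
Along incline: T cos 26.9° = W sin 21° → T = 1093 N.
Perpendicular: N = W cos 21° − T sin 26.9° = 2045 N.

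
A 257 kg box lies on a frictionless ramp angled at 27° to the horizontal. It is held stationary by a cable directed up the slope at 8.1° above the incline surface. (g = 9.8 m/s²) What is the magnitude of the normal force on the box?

Take axes along and perpendicular to the incline. Weight components: W sin 27° = 1143 N down-slope, W cos 27° = 2244 N into the surface.
Along incline: T cos 8.1° = W sin 27° → T = 1155 N.
Perpendicular: N = W cos 27° − T sin 8.1° = 2081 N.

N ≈ 2080 N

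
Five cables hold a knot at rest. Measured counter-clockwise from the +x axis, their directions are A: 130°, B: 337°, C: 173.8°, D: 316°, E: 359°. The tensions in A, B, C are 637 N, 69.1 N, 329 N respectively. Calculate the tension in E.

Resolve: ΣF_x = 637 cos 130° + 69.1 cos 337° + 329 cos 173.8° + T_D cos 316° + T_E cos 359° = 0.
        ΣF_y = 637 sin 130° + 69.1 sin 337° + 329 sin 173.8° + T_D sin 316° + T_E sin 359° = 0.
The known terms sum to (-672.9, 496.5) N, so 0.7193 T_D + 0.9998 T_E = 672.9 and -0.6947 T_D − 0.0175 T_E = -496.5.
Solving simultaneously: T_D = 710.7 N, T_E = 161.7 N.

T_E ≈ 162 N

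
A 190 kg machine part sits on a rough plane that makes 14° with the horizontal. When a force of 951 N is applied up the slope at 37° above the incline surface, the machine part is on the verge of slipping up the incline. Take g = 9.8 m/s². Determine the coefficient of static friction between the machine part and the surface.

μ ≈ 0.250

On the verge of sliding up the incline, friction is at its maximum μN and acts down the slope.
Perpendicular to incline: N = W cos 14° − P sin 37° = 1807 − 572.3 = 1234 N.
Along incline: P cos 37° − μN = W sin 14° → μ = −(W sin 14° − P cos 37°) / N = 0.2504.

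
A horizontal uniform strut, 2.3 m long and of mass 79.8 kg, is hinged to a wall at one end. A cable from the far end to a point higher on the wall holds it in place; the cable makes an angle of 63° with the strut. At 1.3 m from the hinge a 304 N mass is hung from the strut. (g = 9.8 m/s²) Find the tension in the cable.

Take torques about the hinge: T sin 63° · 2.3 = 79.8×9.8×1.15 + 304×1.3 = 1294.5 N·m.
So T = 1294.5 / (0.8910 × 2.3) = 631.7 N.

T ≈ 632 N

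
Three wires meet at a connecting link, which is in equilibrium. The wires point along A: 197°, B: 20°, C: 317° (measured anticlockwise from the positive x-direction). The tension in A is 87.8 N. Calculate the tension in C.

T_C ≈ 5.16 N

Resolve: ΣF_x = 87.8 cos 197° + T_B cos 20° + T_C cos 317° = 0.
        ΣF_y = 87.8 sin 197° + T_B sin 20° + T_C sin 317° = 0.
The known terms sum to (-83.96, -25.67) N, so 0.9397 T_B + 0.7314 T_C = 83.96 and 0.3420 T_B − 0.6820 T_C = 25.67.
Solving simultaneously: T_B = 85.34 N, T_C = 5.157 N.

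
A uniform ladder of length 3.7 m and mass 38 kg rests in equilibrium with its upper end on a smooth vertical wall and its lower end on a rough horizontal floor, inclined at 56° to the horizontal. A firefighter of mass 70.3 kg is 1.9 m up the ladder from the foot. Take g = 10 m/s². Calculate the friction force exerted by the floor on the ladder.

f ≈ 372 N

Torques about the foot: N_wall · 3.7 sin 56° = 38×10×1.85 cos 56° + 70.3×10×1.9 cos 56° → N_wall = 371.65 N.
ΣF_x = 0: f_floor = N_wall = 371.65 N.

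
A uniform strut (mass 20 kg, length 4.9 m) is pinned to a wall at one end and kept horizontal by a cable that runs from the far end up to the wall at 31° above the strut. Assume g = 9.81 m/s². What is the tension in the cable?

Take torques about the hinge: T sin 31° · 4.9 = 20×9.81×2.45 = 480.69 N·m.
So T = 480.69 / (0.5150 × 4.9) = 190.47 N.

T ≈ 190 N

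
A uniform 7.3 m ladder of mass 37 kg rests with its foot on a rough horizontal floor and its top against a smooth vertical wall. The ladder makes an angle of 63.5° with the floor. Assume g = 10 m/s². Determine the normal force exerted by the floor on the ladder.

N_floor ≈ 370 N

ΣF_y = 0: N_floor = 37×10 = 370 N.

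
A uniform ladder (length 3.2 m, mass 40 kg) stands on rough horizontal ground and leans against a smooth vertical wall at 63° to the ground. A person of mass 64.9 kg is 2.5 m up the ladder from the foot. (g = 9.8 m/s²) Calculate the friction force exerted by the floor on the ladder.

f ≈ 353 N

Torques about the foot: N_wall · 3.2 sin 63° = 40×9.8×1.6 cos 63° + 64.9×9.8×2.5 cos 63° → N_wall = 353.05 N.
ΣF_x = 0: f_floor = N_wall = 353.05 N.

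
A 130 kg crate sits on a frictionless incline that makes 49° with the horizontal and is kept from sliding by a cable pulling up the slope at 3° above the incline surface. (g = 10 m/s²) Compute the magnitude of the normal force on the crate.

N ≈ 801 N

Take axes along and perpendicular to the incline. Weight components: W sin 49° = 981.1 N down-slope, W cos 49° = 852.9 N into the surface.
Along incline: T cos 3° = W sin 49° → T = 982.5 N.
Perpendicular: N = W cos 49° − T sin 3° = 801.5 N.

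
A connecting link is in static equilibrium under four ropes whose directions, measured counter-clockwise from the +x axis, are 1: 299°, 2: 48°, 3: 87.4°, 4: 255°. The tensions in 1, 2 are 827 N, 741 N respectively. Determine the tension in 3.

T_3 ≈ 4240 N

Resolve: ΣF_x = 827 cos 299° + 741 cos 48° + T_3 cos 87.4° + T_4 cos 255° = 0.
        ΣF_y = 827 sin 299° + 741 sin 48° + T_3 sin 87.4° + T_4 sin 255° = 0.
The known terms sum to (896.8, -172.6) N, so 0.0454 T_3 − 0.2588 T_4 = -896.8 and 0.9990 T_3 − 0.9659 T_4 = 172.6.
Solving simultaneously: T_3 = 4242 N, T_4 = 4208 N.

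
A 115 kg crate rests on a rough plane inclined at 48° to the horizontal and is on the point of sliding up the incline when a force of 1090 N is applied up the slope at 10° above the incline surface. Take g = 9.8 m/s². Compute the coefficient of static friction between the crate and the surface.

On the verge of sliding up the incline, friction is at its maximum μN and acts down the slope.
Perpendicular to incline: N = W cos 48° − P sin 10° = 754.1 − 189.3 = 564.8 N.
Along incline: P cos 10° − μN = W sin 48° → μ = −(W sin 48° − P cos 10°) / N = 0.4177.

μ ≈ 0.418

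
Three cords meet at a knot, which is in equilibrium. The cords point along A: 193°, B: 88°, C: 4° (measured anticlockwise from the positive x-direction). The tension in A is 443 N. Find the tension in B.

T_B ≈ 69.7 N

Resolve: ΣF_x = 443 cos 193° + T_B cos 88° + T_C cos 4° = 0.
        ΣF_y = 443 sin 193° + T_B sin 88° + T_C sin 4° = 0.
The known terms sum to (-431.6, -99.65) N, so 0.0349 T_B + 0.9976 T_C = 431.6 and 0.9994 T_B + 0.0698 T_C = 99.65.
Solving simultaneously: T_B = 69.68 N, T_C = 430.3 N.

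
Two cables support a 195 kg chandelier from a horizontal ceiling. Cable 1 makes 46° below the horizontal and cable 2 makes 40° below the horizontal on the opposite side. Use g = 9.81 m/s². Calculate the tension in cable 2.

T_2 ≈ 1330 N

Weight W = 195 × 9.81 = 1913 N acts straight down.
Horizontal: T_1 cos 46° = T_2 cos 40°  →  T_1 = 1.103 T_2.
Vertical: T_1 sin 46° + T_2 sin 40° = 1913.
Substituting the horizontal relation into the vertical equation gives 1.436 T_2 = 1913, so T_2 = 1332 N.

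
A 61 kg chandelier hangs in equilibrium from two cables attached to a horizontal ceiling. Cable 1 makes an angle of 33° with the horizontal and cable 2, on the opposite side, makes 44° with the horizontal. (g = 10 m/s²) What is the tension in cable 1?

Weight W = 61 × 10 = 610 N acts straight down.
Horizontal: T_1 cos 33° = T_2 cos 44°  →  T_2 = 1.166 T_1.
Vertical: T_1 sin 33° + T_2 sin 44° = 610.
Substituting the horizontal relation into the vertical equation gives 1.355 T_1 = 610, so T_1 = 450.3 N.

T_1 ≈ 450 N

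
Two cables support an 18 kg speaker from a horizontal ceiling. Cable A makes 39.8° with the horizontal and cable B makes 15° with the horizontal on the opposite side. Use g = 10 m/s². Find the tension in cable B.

Weight W = 18 × 10 = 180 N acts straight down.
Horizontal: T_A cos 39.8° = T_B cos 15°  →  T_A = 1.257 T_B.
Vertical: T_A sin 39.8° + T_B sin 15° = 180.
Substituting the horizontal relation into the vertical equation gives 1.064 T_B = 180, so T_B = 169.2 N.

T_B ≈ 169 N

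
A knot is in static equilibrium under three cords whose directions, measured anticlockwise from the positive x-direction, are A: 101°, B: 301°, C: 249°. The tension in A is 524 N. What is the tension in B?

T_B ≈ 352 N

Resolve: ΣF_x = 524 cos 101° + T_B cos 301° + T_C cos 249° = 0.
        ΣF_y = 524 sin 101° + T_B sin 301° + T_C sin 249° = 0.
The known terms sum to (-99.98, 514.4) N, so 0.5150 T_B − 0.3584 T_C = 99.98 and -0.8572 T_B − 0.9336 T_C = -514.4.
Solving simultaneously: T_B = 352.4 N, T_C = 227.4 N.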